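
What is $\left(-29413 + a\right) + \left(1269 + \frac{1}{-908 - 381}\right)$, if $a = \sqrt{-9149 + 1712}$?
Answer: $- \frac{36277617}{1289} + i \sqrt{7437} \approx -28144.0 + 86.238 i$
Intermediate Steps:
$a = i \sqrt{7437}$ ($a = \sqrt{-7437} = i \sqrt{7437} \approx 86.238 i$)
$\left(-29413 + a\right) + \left(1269 + \frac{1}{-908 - 381}\right) = \left(-29413 + i \sqrt{7437}\right) + \left(1269 + \frac{1}{-908 - 381}\right) = \left(-29413 + i \sqrt{7437}\right) + \left(1269 + \frac{1}{-1289}\right) = \left(-29413 + i \sqrt{7437}\right) + \left(1269 - \frac{1}{1289}\right) = \left(-29413 + i \sqrt{7437}\right) + \frac{1635740}{1289} = - \frac{36277617}{1289} + i \sqrt{7437}$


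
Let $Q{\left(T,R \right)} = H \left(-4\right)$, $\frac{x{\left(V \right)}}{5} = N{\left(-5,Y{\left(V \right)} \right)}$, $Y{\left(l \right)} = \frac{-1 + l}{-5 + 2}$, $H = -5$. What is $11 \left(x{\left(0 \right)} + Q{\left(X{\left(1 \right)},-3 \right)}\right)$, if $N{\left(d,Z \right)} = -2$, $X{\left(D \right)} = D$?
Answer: $110$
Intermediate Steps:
$Y{\left(l \right)} = \frac{1}{3} - \frac{l}{3}$ ($Y{\left(l \right)} = \frac{-1 + l}{-3} = \left(-1 + l\right) \left(- \frac{1}{3}\right) = \frac{1}{3} - \frac{l}{3}$)
$x{\left(V \right)} = -10$ ($x{\left(V \right)} = 5 \left(-2\right) = -10$)
$Q{\left(T,R \right)} = 20$ ($Q{\left(T,R \right)} = \left(-5\right) \left(-4\right) = 20$)
$11 \left(x{\left(0 \right)} + Q{\left(X{\left(1 \right)},-3 \right)}\right) = 11 \left(-10 + 20\right) = 11 \cdot 10 = 110$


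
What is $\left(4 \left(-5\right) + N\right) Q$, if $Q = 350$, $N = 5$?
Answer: $-5250$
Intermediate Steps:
$\left(4 \left(-5\right) + N\right) Q = \left(4 \left(-5\right) + 5\right) 350 = \left(-20 + 5\right) 350 = \left(-15\right) 350 = -5250$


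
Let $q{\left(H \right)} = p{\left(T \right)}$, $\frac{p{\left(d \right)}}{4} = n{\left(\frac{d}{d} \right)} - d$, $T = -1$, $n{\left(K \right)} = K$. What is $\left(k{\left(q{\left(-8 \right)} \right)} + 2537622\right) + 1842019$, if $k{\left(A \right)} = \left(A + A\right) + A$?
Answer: $4379665$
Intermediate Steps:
$p{\left(d \right)} = 4 - 4 d$ ($p{\left(d \right)} = 4 \left(\frac{d}{d} - d\right) = 4 \left(1 - d\right) = 4 - 4 d$)
$q{\left(H \right)} = 8$ ($q{\left(H \right)} = 4 - -4 = 4 + 4 = 8$)
$k{\left(A \right)} = 3 A$ ($k{\left(A \right)} = 2 A + A = 3 A$)
$\left(k{\left(q{\left(-8 \right)} \right)} + 2537622\right) + 1842019 = \left(3 \cdot 8 + 2537622\right) + 1842019 = \left(24 + 2537622\right) + 1842019 = 2537646 + 1842019 = 4379665$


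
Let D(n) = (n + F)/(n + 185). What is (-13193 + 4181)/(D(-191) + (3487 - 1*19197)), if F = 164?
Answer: 18024/31411 ≈ 0.57381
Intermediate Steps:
D(n) = (164 + n)/(185 + n) (D(n) = (n + 164)/(n + 185) = (164 + n)/(185 + n))
(-13193 + 4181)/(D(-191) + (3487 - 1*19197)) = (-13193 + 4181)/((164 - 191)/(185 - 191) + (3487 - 1*19197)) = -9012/(-27/(-6) + (3487 - 19197)) = -9012/(-⅙*(-27) - 15710) = -9012/(9/2 - 15710) = -9012/(-31411/2) = -9012*(-2/31411) = 18024/31411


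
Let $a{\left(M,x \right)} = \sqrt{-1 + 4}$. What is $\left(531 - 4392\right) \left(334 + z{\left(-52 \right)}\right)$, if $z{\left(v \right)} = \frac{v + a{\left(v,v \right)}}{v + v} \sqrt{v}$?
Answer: $-1289574 - \frac{297 i \sqrt{13} \left(52 - \sqrt{3}\right)}{4} \approx -1.2896 \cdot 10^{6} - 13457.0 i$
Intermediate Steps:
$a{\left(M,x \right)} = \sqrt{3}$
$z{\left(v \right)} = \frac{v + \sqrt{3}}{2 \sqrt{v}}$ ($z{\left(v \right)} = \frac{v + \sqrt{3}}{v + v} \sqrt{v} = \frac{v + \sqrt{3}}{2 v} \sqrt{v} = \frac{v + \sqrt{3}}{2 \sqrt{v}}$)
$\left(531 - 4392\right) \left(334 + z{\left(-52 \right)}\right) = \left(531 - 4392\right) \left(334 + \frac{-52 + \sqrt{3}}{2 \cdot 2 i \sqrt{13}}\right) = - 3861 \left(334 + \frac{- \frac{i \sqrt{13}}{26} \left(-52 + \sqrt{3}\right)}{2}\right) = - 3861 \left(334 - \frac{i \sqrt{13} \left(-52 + \sqrt{3}\right)}{52}\right) = -1289574 + \frac{297 i \sqrt{13} \left(-52 + \sqrt{3}\right)}{4}$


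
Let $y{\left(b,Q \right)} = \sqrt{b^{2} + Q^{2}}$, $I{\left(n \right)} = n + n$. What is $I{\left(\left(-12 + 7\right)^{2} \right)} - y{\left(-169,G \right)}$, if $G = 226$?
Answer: $50 - \sqrt{79637} \approx -232.2$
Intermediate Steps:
$I{\left(n \right)} = 2 n$
$y{\left(b,Q \right)} = \sqrt{Q^{2} + b^{2}}$
$I{\left(\left(-12 + 7\right)^{2} \right)} - y{\left(-169,G \right)} = 2 \left(-12 + 7\right)^{2} - \sqrt{226^{2} + \left(-169\right)^{2}} = 2 \left(-5\right)^{2} - \sqrt{51076 + 28561} = 2 \cdot 25 - \sqrt{79637} = 50 - \sqrt{79637}$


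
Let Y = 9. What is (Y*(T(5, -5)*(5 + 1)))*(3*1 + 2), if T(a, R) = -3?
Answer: -810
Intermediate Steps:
(Y*(T(5, -5)*(5 + 1)))*(3*1 + 2) = (9*(-3*(5 + 1)))*(3*1 + 2) = (9*(-3*6))*(3 + 2) = (9*(-18))*5 = -162*5 = -810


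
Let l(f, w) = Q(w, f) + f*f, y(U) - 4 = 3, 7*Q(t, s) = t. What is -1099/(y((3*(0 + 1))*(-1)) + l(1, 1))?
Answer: -7693/57 ≈ -134.96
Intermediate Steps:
Q(t, s) = t/7
y(U) = 7 (y(U) = 4 + 3 = 7)
l(f, w) = f**2 + w/7 (l(f, w) = w/7 + f*f = w/7 + f**2 = f**2 + w/7)
-1099/(y((3*(0 + 1))*(-1)) + l(1, 1)) = -1099/(7 + (1**2 + (1/7)*1)) = -1099/(7 + (1 + 1/7)) = -1099/(7 + 8/7) = -1099/57/7 = -1099*7/57 = -7693/57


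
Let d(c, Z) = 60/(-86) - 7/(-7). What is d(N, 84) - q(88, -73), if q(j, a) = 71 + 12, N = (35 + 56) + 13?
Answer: -3556/43 ≈ -82.698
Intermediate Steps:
N = 104 (N = 91 + 13 = 104)
d(c, Z) = 13/43 (d(c, Z) = 60*(-1/86) - 7*(-⅐) = -30/43 + 1 = 13/43)
q(j, a) = 83
d(N, 84) - q(88, -73) = 13/43 - 1*83 = 13/43 - 83 = -3556/43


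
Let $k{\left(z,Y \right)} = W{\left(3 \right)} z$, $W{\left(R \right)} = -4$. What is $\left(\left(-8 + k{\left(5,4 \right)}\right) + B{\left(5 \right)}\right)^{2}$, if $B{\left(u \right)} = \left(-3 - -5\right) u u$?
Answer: $484$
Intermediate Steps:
$k{\left(z,Y \right)} = - 4 z$
$B{\left(u \right)} = 2 u^{2}$ ($B{\left(u \right)} = \left(-3 + 5\right) u u = 2 u u = 2 u^{2}$)
$\left(\left(-8 + k{\left(5,4 \right)}\right) + B{\left(5 \right)}\right)^{2} = \left(\left(-8 - 20\right) + 2 \cdot 5^{2}\right)^{2} = \left(\left(-8 - 20\right) + 2 \cdot 25\right)^{2} = \left(-28 + 50\right)^{2} = 22^{2} = 484$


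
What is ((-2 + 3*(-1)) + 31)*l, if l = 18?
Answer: 468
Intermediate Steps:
((-2 + 3*(-1)) + 31)*l = ((-2 + 3*(-1)) + 31)*18 = ((-2 - 3) + 31)*18 = (-5 + 31)*18 = 26*18 = 468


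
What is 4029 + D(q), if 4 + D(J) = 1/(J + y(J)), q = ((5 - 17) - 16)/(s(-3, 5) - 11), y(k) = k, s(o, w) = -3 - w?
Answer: 225419/56 ≈ 4025.3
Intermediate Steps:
q = 28/19 (q = ((5 - 17) - 16)/((-3 - 1*5) - 11) = (-12 - 16)/((-3 - 5) - 11) = -28/(-8 - 11) = -28/(-19) = -28*(-1/19) = 28/19 ≈ 1.4737)
D(J) = -4 + 1/(2*J) (D(J) = -4 + 1/(J + J) = -4 + 1/(2*J))
4029 + D(q) = 4029 + (-4 + 1/(2*(28/19))) = 4029 + (-4 + (½)*(19/28)) = 4029 + (-4 + 19/56) = 4029 - 205/56 = 225419/56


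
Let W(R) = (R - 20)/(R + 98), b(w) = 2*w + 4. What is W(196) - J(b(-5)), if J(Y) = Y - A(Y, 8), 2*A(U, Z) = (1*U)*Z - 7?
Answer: -6145/294 ≈ -20.901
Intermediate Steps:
A(U, Z) = -7/2 + U*Z/2 (A(U, Z) = ((1*U)*Z - 7)/2 = (U*Z - 7)/2 = (-7 + U*Z)/2 = -7/2 + U*Z/2)
b(w) = 4 + 2*w
W(R) = (-20 + R)/(98 + R)
J(Y) = 7/2 - 3*Y (J(Y) = Y - (-7/2 + (½)*Y*8) = Y - (-7/2 + 4*Y) = Y + (7/2 - 4*Y) = 7/2 - 3*Y)
W(196) - J(b(-5)) = (-20 + 196)/(98 + 196) - (7/2 - 3*(4 + 2*(-5))) = 176/294 - (7/2 - 3*(4 - 10)) = (1/294)*176 - (7/2 - 3*(-6)) = 88/147 - (7/2 + 18) = 88/147 - 1*43/2 = 88/147 - 43/2 = -6145/294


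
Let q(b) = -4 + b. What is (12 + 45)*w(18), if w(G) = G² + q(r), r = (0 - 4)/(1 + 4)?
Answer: 90972/5 ≈ 18194.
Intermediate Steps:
r = -⅘ (r = -4/5 = -4*⅕ = -⅘ ≈ -0.80000)
w(G) = -24/5 + G² (w(G) = G² + (-4 - ⅘) = G² - 24/5 = -24/5 + G²)
(12 + 45)*w(18) = (12 + 45)*(-24/5 + 18²) = 57*(-24/5 + 324) = 57*(1596/5) = 90972/5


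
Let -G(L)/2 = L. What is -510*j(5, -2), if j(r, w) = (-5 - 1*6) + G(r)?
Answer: 10710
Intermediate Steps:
G(L) = -2*L
j(r, w) = -11 - 2*r (j(r, w) = (-5 - 1*6) - 2*r = (-5 - 6) - 2*r = -11 - 2*r)
-510*j(5, -2) = -510*(-11 - 2*5) = -510*(-11 - 10) = -510*(-21) = 10710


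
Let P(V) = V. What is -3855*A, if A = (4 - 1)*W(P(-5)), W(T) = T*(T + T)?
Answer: -578250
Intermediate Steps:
W(T) = 2*T² (W(T) = T*(2*T) = 2*T²)
A = 150 (A = (4 - 1)*(2*(-5)²) = 3*(2*25) = 3*50 = 150)
-3855*A = -3855*150 = -578250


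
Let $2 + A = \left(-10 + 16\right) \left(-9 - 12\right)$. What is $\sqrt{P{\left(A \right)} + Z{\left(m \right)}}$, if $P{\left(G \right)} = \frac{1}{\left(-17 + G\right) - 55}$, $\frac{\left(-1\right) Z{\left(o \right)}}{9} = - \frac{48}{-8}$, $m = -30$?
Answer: $\frac{i \sqrt{21602}}{20} \approx 7.3488 i$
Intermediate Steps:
$Z{\left(o \right)} = -54$ ($Z{\left(o \right)} = - 9 \left(- \frac{48}{-8}\right) = - 9 \left(\left(-48\right) \left(- \frac{1}{8}\right)\right) = \left(-9\right) 6 = -54$)
$A = -128$ ($A = -2 + \left(-10 + 16\right) \left(-9 - 12\right) = -2 + 6 \left(-21\right) = -2 - 126 = -128$)
$P{\left(G \right)} = \frac{1}{-72 + G}$
$\sqrt{P{\left(A \right)} + Z{\left(m \right)}} = \sqrt{\frac{1}{-72 - 128} - 54} = \sqrt{\frac{1}{-200} - 54} = \sqrt{- \frac{1}{200} - 54} = \sqrt{- \frac{10801}{200}} = \frac{i \sqrt{21602}}{20}$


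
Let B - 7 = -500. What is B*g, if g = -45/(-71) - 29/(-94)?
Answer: -3100477/6674 ≈ -464.56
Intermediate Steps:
B = -493 (B = 7 - 500 = -493)
g = 6289/6674 (g = -45*(-1/71) - 29*(-1/94) = 45/71 + 29/94 = 6289/6674 ≈ 0.94231)
B*g = -493*6289/6674 = -3100477/6674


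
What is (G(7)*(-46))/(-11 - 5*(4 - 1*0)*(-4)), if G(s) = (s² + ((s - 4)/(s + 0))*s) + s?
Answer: -118/3 ≈ -39.333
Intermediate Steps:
G(s) = -4 + s² + 2*s (G(s) = (s² + ((-4 + s)/s)*s) + s = (s² + (-4 + s)) + s = (-4 + s + s²) + s = -4 + s² + 2*s)
(G(7)*(-46))/(-11 - 5*(4 - 1*0)*(-4)) = ((-4 + 7² + 2*7)*(-46))/(-11 - 5*(4 - 1*0)*(-4)) = ((-4 + 49 + 14)*(-46))/(-11 - 5*(4 + 0)*(-4)) = (59*(-46))/(-11 - 5*4*(-4)) = -2714/(-11 - 20*(-4)) = -2714/(-11 + 80) = -2714/69 = -2714*1/69 = -118/3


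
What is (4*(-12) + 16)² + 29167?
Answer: 30191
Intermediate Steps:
(4*(-12) + 16)² + 29167 = (-48 + 16)² + 29167 = (-32)² + 29167 = 1024 + 29167 = 30191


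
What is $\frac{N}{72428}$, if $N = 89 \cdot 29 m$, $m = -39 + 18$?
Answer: $- \frac{54201}{72428} \approx -0.74834$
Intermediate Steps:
$m = -21$
$N = -54201$ ($N = 89 \cdot 29 \left(-21\right) = 2581 \left(-21\right) = -54201$)
$\frac{N}{72428} = - \frac{54201}{72428}$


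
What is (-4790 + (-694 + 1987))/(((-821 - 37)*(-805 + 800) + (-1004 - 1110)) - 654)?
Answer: -3497/1522 ≈ -2.2976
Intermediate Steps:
(-4790 + (-694 + 1987))/(((-821 - 37)*(-805 + 800) + (-1004 - 1110)) - 654) = (-4790 + 1293)/((-858*(-5) - 2114) - 654) = -3497/((4290 - 2114) - 654) = -3497/(2176 - 654) = -3497/1522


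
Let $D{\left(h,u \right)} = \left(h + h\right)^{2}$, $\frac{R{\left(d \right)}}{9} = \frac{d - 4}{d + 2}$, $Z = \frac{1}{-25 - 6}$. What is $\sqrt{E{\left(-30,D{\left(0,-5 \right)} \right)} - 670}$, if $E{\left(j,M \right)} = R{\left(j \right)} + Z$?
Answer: $\frac{i \sqrt{124146134}}{434} \approx 25.673 i$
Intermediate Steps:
$Z = - \frac{1}{31}$ ($Z = \frac{1}{-31} = - \frac{1}{31} \approx -0.032258$)
$R{\left(d \right)} = \frac{9 \left(-4 + d\right)}{2 + d}$ ($R{\left(d \right)} = 9 \frac{d - 4}{d + 2} = 9 \frac{-4 + d}{2 + d} = \frac{9 \left(-4 + d\right)}{2 + d}$)
$D{\left(h,u \right)} = 4 h^{2}$ ($D{\left(h,u \right)} = \left(2 h\right)^{2} = 4 h^{2}$)
$E{\left(j,M \right)} = - \frac{1}{31} + \frac{9 \left(-4 + j\right)}{2 + j}$ ($E{\left(j,M \right)} = \frac{9 \left(-4 + j\right)}{2 + j} - \frac{1}{31} = - \frac{1}{31} + \frac{9 \left(-4 + j\right)}{2 + j}$)
$\sqrt{E{\left(-30,D{\left(0,-5 \right)} \right)} - 670} = \sqrt{\frac{2 \left(-559 + 139 \left(-30\right)\right)}{31 \left(2 - 30\right)} - 670} = \sqrt{\frac{2 \left(-559 - 4170\right)}{31 \left(-28\right)} - 670} = \sqrt{\frac{2}{31} \left(- \frac{1}{28}\right) \left(-4729\right) - 670} = \sqrt{\frac{4729}{434} - 670} = \sqrt{- \frac{286051}{434}} = \frac{i \sqrt{124146134}}{434}$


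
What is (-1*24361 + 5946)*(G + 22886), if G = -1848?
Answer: -387414770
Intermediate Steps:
(-1*24361 + 5946)*(G + 22886) = (-1*24361 + 5946)*(-1848 + 22886) = (-24361 + 5946)*21038 = -18415*21038 = -387414770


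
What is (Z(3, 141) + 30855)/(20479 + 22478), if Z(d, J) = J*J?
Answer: 16912/14319 ≈ 1.1811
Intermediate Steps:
Z(d, J) = J**2
(Z(3, 141) + 30855)/(20479 + 22478) = (141**2 + 30855)/(20479 + 22478) = (19881 + 30855)/42957 = 50736*(1/42957) = 16912/14319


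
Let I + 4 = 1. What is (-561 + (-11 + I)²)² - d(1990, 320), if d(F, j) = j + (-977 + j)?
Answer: 133562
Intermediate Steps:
I = -3 (I = -4 + 1 = -3)
d(F, j) = -977 + 2*j
(-561 + (-11 + I)²)² - d(1990, 320) = (-561 + (-11 - 3)²)² - (-977 + 2*320) = (-561 + (-14)²)² - (-977 + 640) = (-561 + 196)² - 1*(-337) = (-365)² + 337 = 133225 + 337 = 133562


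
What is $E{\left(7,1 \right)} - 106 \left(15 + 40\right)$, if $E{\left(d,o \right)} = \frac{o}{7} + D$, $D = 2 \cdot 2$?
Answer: $- \frac{40781}{7} \approx -5825.9$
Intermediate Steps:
$D = 4$
$E{\left(d,o \right)} = 4 + \frac{o}{7}$ ($E{\left(d,o \right)} = \frac{o}{7} + 4 = 4 + \frac{o}{7}$)
$E{\left(7,1 \right)} - 106 \left(15 + 40\right) = \left(4 + \frac{1}{7} \cdot 1\right) - 106 \left(15 + 40\right) = \left(4 + \frac{1}{7}\right) - 5830 = \frac{29}{7} - 5830 = - \frac{40781}{7}$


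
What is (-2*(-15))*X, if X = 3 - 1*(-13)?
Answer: 480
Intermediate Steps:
X = 16 (X = 3 + 13 = 16)
(-2*(-15))*X = -2*(-15)*16 = 30*16 = 480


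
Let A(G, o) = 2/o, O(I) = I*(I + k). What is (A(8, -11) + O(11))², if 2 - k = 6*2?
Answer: 14161/121 ≈ 117.03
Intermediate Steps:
k = -10 (k = 2 - 6*2 = 2 - 1*12 = 2 - 12 = -10)
O(I) = I*(-10 + I) (O(I) = I*(I - 10) = I*(-10 + I))
(A(8, -11) + O(11))² = (2/(-11) + 11*(-10 + 11))² = (2*(-1/11) + 11*1)² = (-2/11 + 11)² = (119/11)² = 14161/121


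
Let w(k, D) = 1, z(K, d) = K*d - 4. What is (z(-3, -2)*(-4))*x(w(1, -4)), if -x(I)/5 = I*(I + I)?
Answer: 80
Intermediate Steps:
z(K, d) = -4 + K*d
x(I) = -10*I**2 (x(I) = -5*I*(I + I) = -5*I*2*I = -10*I**2)
(z(-3, -2)*(-4))*x(w(1, -4)) = ((-4 - 3*(-2))*(-4))*(-10*1**2) = ((-4 + 6)*(-4))*(-10*1) = (2*(-4))*(-10) = -8*(-10) = 80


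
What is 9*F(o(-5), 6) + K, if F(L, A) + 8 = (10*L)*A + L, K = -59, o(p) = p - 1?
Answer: -3425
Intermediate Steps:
o(p) = -1 + p
F(L, A) = -8 + L + 10*A*L (F(L, A) = -8 + ((10*L)*A + L) = -8 + (10*A*L + L) = -8 + (L + 10*A*L) = -8 + L + 10*A*L)
9*F(o(-5), 6) + K = 9*(-8 + (-1 - 5) + 10*6*(-1 - 5)) - 59 = 9*(-8 - 6 + 10*6*(-6)) - 59 = 9*(-8 - 6 - 360) - 59 = 9*(-374) - 59 = -3366 - 59 = -3425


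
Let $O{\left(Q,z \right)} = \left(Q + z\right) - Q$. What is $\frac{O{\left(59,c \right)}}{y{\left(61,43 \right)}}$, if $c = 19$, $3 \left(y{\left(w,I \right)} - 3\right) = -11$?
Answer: $- \frac{57}{2} \approx -28.5$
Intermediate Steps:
$y{\left(w,I \right)} = - \frac{2}{3}$ ($y{\left(w,I \right)} = 3 + \frac{1}{3} \left(-11\right) = 3 - \frac{11}{3} = - \frac{2}{3}$)
$O{\left(Q,z \right)} = z$
$\frac{O{\left(59,c \right)}}{y{\left(61,43 \right)}} = \frac{19}{- \frac{2}{3}} = 19 \left(- \frac{3}{2}\right) = - \frac{57}{2}$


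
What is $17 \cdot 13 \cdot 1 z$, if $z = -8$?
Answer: $-1768$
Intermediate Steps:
$17 \cdot 13 \cdot 1 z = 17 \cdot 13 \cdot 1 \left(-8\right) = 221 \cdot 1 \left(-8\right) = 221 \left(-8\right) = -1768$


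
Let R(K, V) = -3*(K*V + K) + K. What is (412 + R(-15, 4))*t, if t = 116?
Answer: 72152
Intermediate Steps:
R(K, V) = -2*K - 3*K*V (R(K, V) = -3*(K + K*V) + K = (-3*K - 3*K*V) + K = -2*K - 3*K*V)
(412 + R(-15, 4))*t = (412 - 1*(-15)*(2 + 3*4))*116 = (412 - 1*(-15)*(2 + 12))*116 = (412 - 1*(-15)*14)*116 = (412 + 210)*116 = 622*116 = 72152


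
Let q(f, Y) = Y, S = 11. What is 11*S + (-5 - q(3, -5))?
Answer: 121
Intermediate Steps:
11*S + (-5 - q(3, -5)) = 11*11 + (-5 - 1*(-5)) = 121 + (-5 + 5) = 121 + 0 = 121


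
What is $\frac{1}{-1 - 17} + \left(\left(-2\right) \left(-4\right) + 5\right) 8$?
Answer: $\frac{1871}{18} \approx 103.94$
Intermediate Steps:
$\frac{1}{-1 - 17} + \left(\left(-2\right) \left(-4\right) + 5\right) 8 = \frac{1}{-18} + \left(8 + 5\right) 8 = - \frac{1}{18} + 13 \cdot 8 = - \frac{1}{18} + 104 = \frac{1871}{18}$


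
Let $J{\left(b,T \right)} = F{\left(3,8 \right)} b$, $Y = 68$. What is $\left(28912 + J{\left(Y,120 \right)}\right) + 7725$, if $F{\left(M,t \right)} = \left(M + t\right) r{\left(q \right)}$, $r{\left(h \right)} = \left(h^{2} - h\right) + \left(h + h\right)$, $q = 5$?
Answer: $59077$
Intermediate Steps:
$r{\left(h \right)} = h + h^{2}$ ($r{\left(h \right)} = \left(h^{2} - h\right) + 2 h = h + h^{2}$)
$F{\left(M,t \right)} = 30 M + 30 t$ ($F{\left(M,t \right)} = \left(M + t\right) 5 \left(1 + 5\right) = \left(M + t\right) 5 \cdot 6 = \left(M + t\right) 30 = 30 M + 30 t$)
$J{\left(b,T \right)} = 330 b$ ($J{\left(b,T \right)} = \left(30 \cdot 3 + 30 \cdot 8\right) b = \left(90 + 240\right) b = 330 b$)
$\left(28912 + J{\left(Y,120 \right)}\right) + 7725 = \left(28912 + 330 \cdot 68\right) + 7725 = \left(28912 + 22440\right) + 7725 = 51352 + 7725 = 59077$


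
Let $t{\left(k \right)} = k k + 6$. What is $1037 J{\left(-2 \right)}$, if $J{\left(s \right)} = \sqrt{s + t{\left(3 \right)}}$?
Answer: $1037 \sqrt{13} \approx 3739.0$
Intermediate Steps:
$t{\left(k \right)} = 6 + k^{2}$ ($t{\left(k \right)} = k^{2} + 6 = 6 + k^{2}$)
$J{\left(s \right)} = \sqrt{15 + s}$ ($J{\left(s \right)} = \sqrt{s + \left(6 + 3^{2}\right)} = \sqrt{s + \left(6 + 9\right)} = \sqrt{s + 15} = \sqrt{15 + s}$)
$1037 J{\left(-2 \right)} = 1037 \sqrt{15 - 2} = 1037 \sqrt{13}$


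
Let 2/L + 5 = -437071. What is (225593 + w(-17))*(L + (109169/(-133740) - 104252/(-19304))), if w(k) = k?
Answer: 5923505306783402/5728184505 ≈ 1.0341e+6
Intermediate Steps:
L = -1/218538 (L = 2/(-5 - 437071) = 2/(-437076) = 2*(-1/437076) = -1/218538 ≈ -4.5759e-6)
(225593 + w(-17))*(L + (109169/(-133740) - 104252/(-19304))) = (225593 - 17)*(-1/218538 + (109169/(-133740) - 104252/(-19304))) = 225576*(-1/218538 + (109169*(-1/133740) - 104252*(-1/19304))) = 225576*(-1/218538 + (-109169/133740 + 26063/4826)) = 225576*(-1/218538 + 1479408013/322714620) = 225576*(945340776697/206214642180) = 5923505306783402/5728184505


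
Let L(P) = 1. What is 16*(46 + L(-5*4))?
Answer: 752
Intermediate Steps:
16*(46 + L(-5*4)) = 16*(46 + 1) = 16*47 = 752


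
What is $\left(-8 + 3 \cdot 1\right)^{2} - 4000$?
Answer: $-3975$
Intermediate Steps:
$\left(-8 + 3 \cdot 1\right)^{2} - 4000 = \left(-8 + 3\right)^{2} - 4000 = \left(-5\right)^{2} - 4000 = 25 - 4000 = -3975$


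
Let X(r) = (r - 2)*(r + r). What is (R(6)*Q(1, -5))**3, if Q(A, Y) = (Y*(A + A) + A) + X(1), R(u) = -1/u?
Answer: 1331/216 ≈ 6.1620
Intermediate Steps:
X(r) = 2*r*(-2 + r) (X(r) = (-2 + r)*(2*r) = 2*r*(-2 + r))
Q(A, Y) = -2 + A + 2*A*Y (Q(A, Y) = (Y*(A + A) + A) + 2*1*(-2 + 1) = (Y*(2*A) + A) + 2*1*(-1) = (2*A*Y + A) - 2 = (A + 2*A*Y) - 2 = -2 + A + 2*A*Y)
(R(6)*Q(1, -5))**3 = ((-1/6)*(-2 + 1 + 2*1*(-5)))**3 = ((-1*1/6)*(-2 + 1 - 10))**3 = (-1/6*(-11))**3 = (11/6)**3 = 1331/216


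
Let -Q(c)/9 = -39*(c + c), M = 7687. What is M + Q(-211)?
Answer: -140435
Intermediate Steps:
Q(c) = 702*c (Q(c) = -(-351)*(c + c) = -(-351)*2*c = -(-702)*c = 702*c)
M + Q(-211) = 7687 + 702*(-211) = 7687 - 148122 = -140435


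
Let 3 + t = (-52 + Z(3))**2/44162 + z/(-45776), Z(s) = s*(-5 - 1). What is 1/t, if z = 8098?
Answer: -505389928/1549500153 ≈ -0.32616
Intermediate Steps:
Z(s) = -6*s (Z(s) = s*(-6) = -6*s)
t = -1549500153/505389928 (t = -3 + ((-52 - 6*3)**2/44162 + 8098/(-45776)) = -3 + ((-52 - 18)**2*(1/44162) + 8098*(-1/45776)) = -3 + ((-70)**2*(1/44162) - 4049/22888) = -3 + (4900*(1/44162) - 4049/22888) = -3 + (2450/22081 - 4049/22888) = -3 - 33330369/505389928 = -1549500153/505389928 ≈ -3.0659)
1/t = 1/(-1549500153/505389928) = -505389928/1549500153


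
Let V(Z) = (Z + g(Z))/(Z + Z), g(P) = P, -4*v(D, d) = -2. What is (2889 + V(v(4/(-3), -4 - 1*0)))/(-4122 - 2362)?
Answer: -1445/3242 ≈ -0.44571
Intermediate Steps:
v(D, d) = 1/2 (v(D, d) = -1/4*(-2) = 1/2)
V(Z) = 1 (V(Z) = (Z + Z)/(Z + Z) = (2*Z)/((2*Z)) = (2*Z)*(1/(2*Z)) = 1)
(2889 + V(v(4/(-3), -4 - 1*0)))/(-4122 - 2362) = (2889 + 1)/(-4122 - 2362) = 2890/(-6484) = 2890*(-1/6484) = -1445/3242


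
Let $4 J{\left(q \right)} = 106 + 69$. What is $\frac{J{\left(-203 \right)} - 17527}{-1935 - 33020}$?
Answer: $\frac{69933}{139820} \approx 0.50016$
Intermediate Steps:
$J{\left(q \right)} = \frac{175}{4}$ ($J{\left(q \right)} = \frac{106 + 69}{4} = \frac{1}{4} \cdot 175 = \frac{175}{4}$)
$\frac{J{\left(-203 \right)} - 17527}{-1935 - 33020} = \frac{\frac{175}{4} - 17527}{-1935 - 33020} = - \frac{69933}{4 \left(-1935 - 33020\right)} = - \frac{69933}{4 \left(-34955\right)} = \left(- \frac{69933}{4}\right) \left(- \frac{1}{34955}\right) = \frac{69933}{139820}$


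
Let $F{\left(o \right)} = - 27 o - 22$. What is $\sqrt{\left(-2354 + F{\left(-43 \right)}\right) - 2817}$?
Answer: $24 i \sqrt{7} \approx 63.498 i$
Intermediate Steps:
$F{\left(o \right)} = -22 - 27 o$
$\sqrt{\left(-2354 + F{\left(-43 \right)}\right) - 2817} = \sqrt{\left(-2354 - -1139\right) - 2817} = \sqrt{\left(-2354 + \left(-22 + 1161\right)\right) - 2817} = \sqrt{\left(-2354 + 1139\right) - 2817} = \sqrt{-1215 - 2817} = \sqrt{-4032} = 24 i \sqrt{7}$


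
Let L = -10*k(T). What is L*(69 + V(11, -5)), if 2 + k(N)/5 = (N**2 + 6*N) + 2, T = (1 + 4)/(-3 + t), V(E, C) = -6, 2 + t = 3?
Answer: 55125/2 ≈ 27563.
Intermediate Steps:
t = 1 (t = -2 + 3 = 1)
T = -5/2 (T = (1 + 4)/(-3 + 1) = 5/(-2) = 5*(-1/2) = -5/2 ≈ -2.5000)
k(N) = 5*N**2 + 30*N (k(N) = -10 + 5*((N**2 + 6*N) + 2) = -10 + 5*(2 + N**2 + 6*N) = -10 + (10 + 5*N**2 + 30*N) = 5*N**2 + 30*N)
L = 875/2 (L = -50*(-5)*(6 - 5/2)/2 = -50*(-5)*7/(2*2) = -10*(-175/4) = 875/2 ≈ 437.50)
L*(69 + V(11, -5)) = 875*(69 - 6)/2 = (875/2)*63 = 55125/2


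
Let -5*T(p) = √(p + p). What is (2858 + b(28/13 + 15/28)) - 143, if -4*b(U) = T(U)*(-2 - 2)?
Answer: 2715 - √178178/910 ≈ 2714.5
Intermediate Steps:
T(p) = -√2*√p/5 (T(p) = -√(p + p)/5 = -√2*√p/5)
b(U) = -√2*√U/5 (b(U) = -(-√2*√U/5)*(-2 - 2)/4 = -(-√2*√U/5)*(-4)/4 = -√2*√U/5)
(2858 + b(28/13 + 15/28)) - 143 = (2858 - √2*√(28/13 + 15/28)/5) - 143 = (2858 - √2*√(979/364)/5) - 143 = (2858 - √2*√89089/182/5) - 143 = (2858 - √178178/910) - 143 = 2715 - √178178/910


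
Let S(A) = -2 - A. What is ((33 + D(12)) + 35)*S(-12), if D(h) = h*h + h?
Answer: 2240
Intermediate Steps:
D(h) = h + h² (D(h) = h² + h = h + h²)
((33 + D(12)) + 35)*S(-12) = ((33 + 12*(1 + 12)) + 35)*(-2 - 1*(-12)) = ((33 + 12*13) + 35)*(-2 + 12) = ((33 + 156) + 35)*10 = (189 + 35)*10 = 224*10 = 2240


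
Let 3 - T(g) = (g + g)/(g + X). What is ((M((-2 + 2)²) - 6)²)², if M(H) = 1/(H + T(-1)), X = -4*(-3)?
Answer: 1568239201/1500625 ≈ 1045.1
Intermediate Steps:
X = 12
T(g) = 3 - 2*g/(12 + g) (T(g) = 3 - (g + g)/(g + 12) = 3 - 2*g/(12 + g))
M(H) = 1/(35/11 + H) (M(H) = 1/(H + (36 - 1)/(12 - 1)) = 1/(H + 35/11) = 1/(35/11 + H))
((M((-2 + 2)²) - 6)²)² = ((11/(35 + 11*(-2 + 2)²) - 6)²)² = ((11/(35 + 11*0²) - 6)²)² = ((11/(35 + 11*0) - 6)²)² = ((11/(35 + 0) - 6)²)² = ((11/35 - 6)²)² = ((-199/35)²)² = (39601/1225)² = 1568239201/1500625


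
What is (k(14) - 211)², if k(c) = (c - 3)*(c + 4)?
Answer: 169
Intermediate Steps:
k(c) = (-3 + c)*(4 + c)
(k(14) - 211)² = ((-12 + 14 + 14²) - 211)² = ((-12 + 14 + 196) - 211)² = (198 - 211)² = (-13)² = 169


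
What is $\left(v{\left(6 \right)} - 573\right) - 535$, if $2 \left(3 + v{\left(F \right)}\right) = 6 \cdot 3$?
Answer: $-1102$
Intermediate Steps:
$v{\left(F \right)} = 6$ ($v{\left(F \right)} = -3 + \frac{6 \cdot 3}{2} = -3 + \frac{1}{2} \cdot 18 = -3 + 9 = 6$)
$\left(v{\left(6 \right)} - 573\right) - 535 = \left(6 - 573\right) - 535 = -567 - 535 = -1102$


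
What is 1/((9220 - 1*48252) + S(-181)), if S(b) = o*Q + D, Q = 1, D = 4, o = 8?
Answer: -1/39020 ≈ -2.5628e-5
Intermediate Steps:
S(b) = 12 (S(b) = 8*1 + 4 = 8 + 4 = 12)
1/((9220 - 1*48252) + S(-181)) = 1/((9220 - 1*48252) + 12) = 1/((9220 - 48252) + 12) = 1/(-39032 + 12) = 1/(-39020) = -1/39020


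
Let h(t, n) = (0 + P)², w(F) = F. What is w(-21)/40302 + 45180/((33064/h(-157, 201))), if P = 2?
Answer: 303445129/55522722 ≈ 5.4652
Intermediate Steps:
h(t, n) = 4 (h(t, n) = (0 + 2)² = 2² = 4)
w(-21)/40302 + 45180/((33064/h(-157, 201))) = -21/40302 + 45180/((33064/4)) = -21*1/40302 + 45180/((33064*(¼))) = -7/13434 + 45180/8266 = -7/13434 + 45180*(1/8266) = -7/13434 + 22590/4133 = 303445129/55522722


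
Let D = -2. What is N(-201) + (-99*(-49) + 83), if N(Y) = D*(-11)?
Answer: 4956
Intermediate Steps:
N(Y) = 22 (N(Y) = -2*(-11) = 22)
N(-201) + (-99*(-49) + 83) = 22 + (-99*(-49) + 83) = 22 + (4851 + 83) = 22 + 4934 = 4956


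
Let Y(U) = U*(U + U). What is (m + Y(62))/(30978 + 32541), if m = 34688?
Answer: 42376/63519 ≈ 0.66714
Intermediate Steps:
Y(U) = 2*U**2 (Y(U) = U*(2*U) = 2*U**2)
(m + Y(62))/(30978 + 32541) = (34688 + 2*62**2)/(30978 + 32541) = (34688 + 2*3844)/63519 = (34688 + 7688)*(1/63519) = 42376*(1/63519) = 42376/63519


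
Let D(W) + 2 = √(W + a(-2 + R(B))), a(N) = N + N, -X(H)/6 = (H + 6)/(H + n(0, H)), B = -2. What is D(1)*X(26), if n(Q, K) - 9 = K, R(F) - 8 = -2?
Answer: -192/61 ≈ -3.1475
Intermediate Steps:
R(F) = 6 (R(F) = 8 - 2 = 6)
n(Q, K) = 9 + K
X(H) = -6*(6 + H)/(9 + 2*H) (X(H) = -6*(H + 6)/(H + (9 + H)) = -6*(6 + H)/(9 + 2*H))
a(N) = 2*N
D(W) = -2 + √(8 + W) (D(W) = -2 + √(W + 2*(-2 + 6)) = -2 + √(W + 2*4) = -2 + √(W + 8) = -2 + √(8 + W))
D(1)*X(26) = (-2 + √(8 + 1))*(6*(-6 - 1*26)/(9 + 2*26)) = (-2 + √9)*(6*(-6 - 26)/(9 + 52)) = (-2 + 3)*(6*(-32)/61) = 1*(6*(1/61)*(-32)) = 1*(-192/61) = -192/61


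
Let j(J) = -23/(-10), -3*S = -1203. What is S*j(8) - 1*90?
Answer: 8323/10 ≈ 832.30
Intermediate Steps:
S = 401 (S = -⅓*(-1203) = 401)
j(J) = 23/10 (j(J) = -23*(-⅒) = 23/10)
S*j(8) - 1*90 = 401*(23/10) - 1*90 = 9223/10 - 90 = 8323/10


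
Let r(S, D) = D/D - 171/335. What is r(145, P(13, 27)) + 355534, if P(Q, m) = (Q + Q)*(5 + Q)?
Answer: 119104054/335 ≈ 3.5553e+5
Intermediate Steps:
P(Q, m) = 2*Q*(5 + Q) (P(Q, m) = (2*Q)*(5 + Q) = 2*Q*(5 + Q))
r(S, D) = 164/335 (r(S, D) = 1 - 171*1/335 = 1 - 171/335 = 164/335)
r(145, P(13, 27)) + 355534 = 164/335 + 355534 = 119104054/335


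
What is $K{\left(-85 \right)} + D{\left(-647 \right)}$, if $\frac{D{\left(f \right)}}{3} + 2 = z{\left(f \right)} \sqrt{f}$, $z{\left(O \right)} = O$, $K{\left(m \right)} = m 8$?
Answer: $-686 - 1941 i \sqrt{647} \approx -686.0 - 49372.0 i$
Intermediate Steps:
$K{\left(m \right)} = 8 m$
$D{\left(f \right)} = -6 + 3 f^{\frac{3}{2}}$ ($D{\left(f \right)} = -6 + 3 f \sqrt{f} = -6 + 3 f^{\frac{3}{2}}$)
$K{\left(-85 \right)} + D{\left(-647 \right)} = 8 \left(-85\right) - \left(6 - 3 \left(-647\right)^{\frac{3}{2}}\right) = -680 - \left(6 - 3 \left(- 647 i \sqrt{647}\right)\right) = -680 - \left(6 + 1941 i \sqrt{647}\right) = -686 - 1941 i \sqrt{647}$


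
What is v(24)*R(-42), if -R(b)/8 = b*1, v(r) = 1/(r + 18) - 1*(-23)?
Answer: 7736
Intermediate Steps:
v(r) = 23 + 1/(18 + r) (v(r) = 1/(18 + r) + 23 = 23 + 1/(18 + r))
R(b) = -8*b
v(24)*R(-42) = ((415 + 23*24)/(18 + 24))*(-8*(-42)) = ((415 + 552)/42)*336 = ((1/42)*967)*336 = (967/42)*336 = 7736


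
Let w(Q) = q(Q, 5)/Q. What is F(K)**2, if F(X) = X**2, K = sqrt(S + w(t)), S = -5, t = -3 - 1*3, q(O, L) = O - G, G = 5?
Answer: 361/36 ≈ 10.028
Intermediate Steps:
q(O, L) = -5 + O (q(O, L) = O - 1*5 = O - 5 = -5 + O)
t = -6 (t = -3 - 3 = -6)
w(Q) = (-5 + Q)/Q
K = I*sqrt(114)/6 (K = sqrt(-5 + (-5 - 6)/(-6)) = sqrt(-5 - 1/6*(-11)) = sqrt(-5 + 11/6) = sqrt(-19/6) = I*sqrt(114)/6 ≈ 1.7795*I)
F(K)**2 = ((I*sqrt(114)/6)**2)**2 = (-19/6)**2 = 361/36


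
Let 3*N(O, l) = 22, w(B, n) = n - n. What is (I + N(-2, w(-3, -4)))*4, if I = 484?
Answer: 5896/3 ≈ 1965.3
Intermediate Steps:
w(B, n) = 0
N(O, l) = 22/3 (N(O, l) = (1/3)*22 = 22/3)
(I + N(-2, w(-3, -4)))*4 = (484 + 22/3)*4 = (1474/3)*4 = 5896/3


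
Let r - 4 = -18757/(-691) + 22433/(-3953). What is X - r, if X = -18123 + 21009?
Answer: 7813604068/2731523 ≈ 2860.5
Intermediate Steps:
X = 2886
r = 69571310/2731523 (r = 4 + (-18757/(-691) + 22433/(-3953)) = 4 + (-18757*(-1/691) + 22433*(-1/3953)) = 4 + (18757/691 - 22433/3953) = 4 + 58645218/2731523 = 69571310/2731523 ≈ 25.470)
X - r = 2886 - 1*69571310/2731523 = 2886 - 69571310/2731523 = 7813604068/2731523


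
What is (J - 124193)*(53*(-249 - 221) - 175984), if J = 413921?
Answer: -58204616832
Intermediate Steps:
(J - 124193)*(53*(-249 - 221) - 175984) = (413921 - 124193)*(53*(-249 - 221) - 175984) = 289728*(53*(-470) - 175984) = 289728*(-24910 - 175984) = 289728*(-200894) = -58204616832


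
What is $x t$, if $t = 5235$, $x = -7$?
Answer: $-36645$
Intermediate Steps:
$x t = \left(-7\right) 5235 = -36645$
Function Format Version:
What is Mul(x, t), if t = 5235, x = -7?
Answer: -36645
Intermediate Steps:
Mul(x, t) = Mul(-7, 5235) = -36645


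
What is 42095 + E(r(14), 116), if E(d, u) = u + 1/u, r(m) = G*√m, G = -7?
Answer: 4896477/116 ≈ 42211.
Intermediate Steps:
r(m) = -7*√m
42095 + E(r(14), 116) = 42095 + (116 + 1/116) = 42095 + 13457/116 = 4896477/116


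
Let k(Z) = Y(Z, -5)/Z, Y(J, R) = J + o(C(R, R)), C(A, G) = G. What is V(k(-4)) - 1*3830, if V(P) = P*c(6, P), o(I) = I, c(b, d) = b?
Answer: -7633/2 ≈ -3816.5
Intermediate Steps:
Y(J, R) = J + R
k(Z) = (-5 + Z)/Z (k(Z) = (Z - 5)/Z = (-5 + Z)/Z)
V(P) = 6*P (V(P) = P*6 = 6*P)
V(k(-4)) - 1*3830 = 6*((-5 - 4)/(-4)) - 1*3830 = 6*(-¼*(-9)) - 3830 = 6*(9/4) - 3830 = 27/2 - 3830 = -7633/2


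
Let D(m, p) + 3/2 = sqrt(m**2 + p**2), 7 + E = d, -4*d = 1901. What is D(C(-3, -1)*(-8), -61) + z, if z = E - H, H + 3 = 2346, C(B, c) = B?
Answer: -11307/4 + sqrt(4297) ≈ -2761.2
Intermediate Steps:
d = -1901/4 (d = -1/4*1901 = -1901/4 ≈ -475.25)
E = -1929/4 (E = -7 - 1901/4 = -1929/4 ≈ -482.25)
H = 2343 (H = -3 + 2346 = 2343)
D(m, p) = -3/2 + sqrt(m**2 + p**2)
z = -11301/4 (z = -1929/4 - 1*2343 = -1929/4 - 2343 = -11301/4 ≈ -2825.3)
D(C(-3, -1)*(-8), -61) + z = (-3/2 + sqrt((-3*(-8))**2 + (-61)**2)) - 11301/4 = (-3/2 + sqrt(24**2 + 3721)) - 11301/4 = (-3/2 + sqrt(576 + 3721)) - 11301/4 = (-3/2 + sqrt(4297)) - 11301/4 = -11307/4 + sqrt(4297)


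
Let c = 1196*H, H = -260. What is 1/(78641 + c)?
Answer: -1/232319 ≈ -4.3044e-6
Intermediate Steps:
c = -310960 (c = 1196*(-260) = -310960)
1/(78641 + c) = 1/(78641 - 310960) = 1/(-232319) = -1/232319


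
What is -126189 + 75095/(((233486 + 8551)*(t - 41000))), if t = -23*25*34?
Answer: -369868548700249/2931068070 ≈ -1.2619e+5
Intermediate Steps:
t = -19550 (t = -575*34 = -19550)
-126189 + 75095/(((233486 + 8551)*(t - 41000))) = -126189 + 75095/(((233486 + 8551)*(-19550 - 41000))) = -126189 + 75095/((242037*(-60550))) = -126189 + 75095/(-14655340350) = -126189 + 75095*(-1/14655340350) = -126189 - 15019/2931068070 = -369868548700249/2931068070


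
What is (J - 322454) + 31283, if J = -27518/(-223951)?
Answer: -65208009103/223951 ≈ -2.9117e+5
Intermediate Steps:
J = 27518/223951 (J = -27518*(-1/223951) = 27518/223951 ≈ 0.12288)
(J - 322454) + 31283 = (27518/223951 - 322454) + 31283 = -72213868236/223951 + 31283 = -65208009103/223951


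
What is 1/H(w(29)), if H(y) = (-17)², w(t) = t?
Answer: 1/289 ≈ 0.0034602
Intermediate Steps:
H(y) = 289
1/H(w(29)) = 1/289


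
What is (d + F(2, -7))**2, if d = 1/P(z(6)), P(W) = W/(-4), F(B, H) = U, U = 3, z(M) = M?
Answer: 49/9 ≈ 5.4444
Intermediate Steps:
F(B, H) = 3
P(W) = -W/4 (P(W) = W*(-1/4) = -W/4)
d = -2/3 (d = 1/(-1/4*6) = 1/(-3/2) = -2/3 ≈ -0.66667)
(d + F(2, -7))**2 = (-2/3 + 3)**2 = (7/3)**2 = 49/9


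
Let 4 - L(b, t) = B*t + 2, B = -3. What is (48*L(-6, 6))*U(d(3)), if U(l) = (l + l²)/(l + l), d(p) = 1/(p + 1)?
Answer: 600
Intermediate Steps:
d(p) = 1/(1 + p)
L(b, t) = 2 + 3*t (L(b, t) = 4 - (-3*t + 2) = 4 - (2 - 3*t) = 4 + (-2 + 3*t) = 2 + 3*t)
U(l) = (l + l²)/(2*l) (U(l) = (l + l²)/((2*l)) = (l + l²)*(1/(2*l)) = (l + l²)/(2*l))
(48*L(-6, 6))*U(d(3)) = (48*(2 + 3*6))*(½ + 1/(2*(1 + 3))) = (48*(2 + 18))*(½ + (½)/4) = (48*20)*(½ + (½)*(¼)) = 960*(½ + ⅛) = 960*(5/8) = 600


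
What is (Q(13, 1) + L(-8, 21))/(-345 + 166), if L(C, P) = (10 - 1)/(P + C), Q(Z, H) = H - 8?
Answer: 82/2327 ≈ 0.035239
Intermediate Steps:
Q(Z, H) = -8 + H
L(C, P) = 9/(C + P)
(Q(13, 1) + L(-8, 21))/(-345 + 166) = ((-8 + 1) + 9/(-8 + 21))/(-345 + 166) = (-7 + 9/13)/(-179) = (-7 + 9*(1/13))*(-1/179) = (-7 + 9/13)*(-1/179) = -82/13*(-1/179) = 82/2327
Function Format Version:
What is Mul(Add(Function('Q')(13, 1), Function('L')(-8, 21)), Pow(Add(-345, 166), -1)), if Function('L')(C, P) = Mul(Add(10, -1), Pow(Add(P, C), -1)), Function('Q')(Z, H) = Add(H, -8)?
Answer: Rational(82, 2327) ≈ 0.035239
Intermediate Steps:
Function('Q')(Z, H) = Add(-8, H)
Function('L')(C, P) = Mul(9, Pow(Add(C, P), -1))
Mul(Add(Function('Q')(13, 1), Function('L')(-8, 21)), Pow(Add(-345, 166), -1)) = Mul(Add(Add(-8, 1), Mul(9, Pow(Add(-8, 21), -1))), Pow(Add(-345, 166), -1)) = Mul(Add(-7, Mul(9, Pow(13, -1))), Pow(-179, -1)) = Mul(Add(-7, Mul(9, Rational(1, 13))), Rational(-1, 179)) = Mul(Add(-7, Rational(9, 13)), Rational(-1, 179)) = Mul(Rational(-82, 13), Rational(-1, 179)) = Rational(82, 2327)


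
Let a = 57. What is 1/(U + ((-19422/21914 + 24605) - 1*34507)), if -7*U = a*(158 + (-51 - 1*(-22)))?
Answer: -76699/840108296 ≈ -9.1297e-5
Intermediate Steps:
U = -7353/7 (U = -57*(158 + (-51 - 1*(-22)))/7 = -57*(158 + (-51 + 22))/7 = -57*(158 - 29)/7 = -57*129/7 = -1/7*7353 = -7353/7 ≈ -1050.4)
1/(U + ((-19422/21914 + 24605) - 1*34507)) = 1/(-7353/7 + ((-19422/21914 + 24605) - 1*34507)) = 1/(-7353/7 + ((-19422*1/21914 + 24605) - 34507)) = 1/(-7353/7 + ((-9711/10957 + 24605) - 34507)) = 1/(-7353/7 + (269587274/10957 - 34507)) = 1/(-7353/7 - 108505925/10957) = 1/(-840108296/76699) = -76699/840108296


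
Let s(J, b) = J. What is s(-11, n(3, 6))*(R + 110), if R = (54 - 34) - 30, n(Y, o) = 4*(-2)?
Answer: -1100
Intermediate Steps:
n(Y, o) = -8
R = -10 (R = 20 - 30 = -10)
s(-11, n(3, 6))*(R + 110) = -11*(-10 + 110) = -11*100 = -1100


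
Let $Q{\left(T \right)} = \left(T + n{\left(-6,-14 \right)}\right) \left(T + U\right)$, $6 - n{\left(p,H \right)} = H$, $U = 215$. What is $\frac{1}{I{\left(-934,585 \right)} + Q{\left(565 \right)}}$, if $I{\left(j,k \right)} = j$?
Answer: $\frac{1}{455366} \approx 2.196 \cdot 10^{-6}$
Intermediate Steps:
$n{\left(p,H \right)} = 6 - H$
$Q{\left(T \right)} = \left(20 + T\right) \left(215 + T\right)$ ($Q{\left(T \right)} = \left(T + \left(6 - -14\right)\right) \left(T + 215\right) = \left(T + \left(6 + 14\right)\right) \left(215 + T\right) = \left(T + 20\right) \left(215 + T\right) = \left(20 + T\right) \left(215 + T\right)$)
$\frac{1}{I{\left(-934,585 \right)} + Q{\left(565 \right)}} = \frac{1}{-934 + \left(4300 + 565^{2} + 235 \cdot 565\right)} = \frac{1}{-934 + \left(4300 + 319225 + 132775\right)} = \frac{1}{-934 + 456300} = \frac{1}{455366}$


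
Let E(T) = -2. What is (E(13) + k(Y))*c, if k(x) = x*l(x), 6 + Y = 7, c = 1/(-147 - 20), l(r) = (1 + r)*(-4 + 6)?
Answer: -2/167 ≈ -0.011976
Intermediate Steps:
l(r) = 2 + 2*r (l(r) = (1 + r)*2 = 2 + 2*r)
c = -1/167 (c = 1/(-167) = -1/167 ≈ -0.0059880)
Y = 1 (Y = -6 + 7 = 1)
k(x) = x*(2 + 2*x)
(E(13) + k(Y))*c = (-2 + 2*1*(1 + 1))*(-1/167) = (-2 + 2*1*2)*(-1/167) = (-2 + 4)*(-1/167) = 2*(-1/167) = -2/167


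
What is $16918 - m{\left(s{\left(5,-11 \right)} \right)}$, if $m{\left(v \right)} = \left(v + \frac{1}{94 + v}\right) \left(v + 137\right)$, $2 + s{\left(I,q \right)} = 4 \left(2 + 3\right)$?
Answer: $\frac{1582181}{112} \approx 14127.0$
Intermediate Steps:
$s{\left(I,q \right)} = 18$ ($s{\left(I,q \right)} = -2 + 4 \left(2 + 3\right) = -2 + 4 \cdot 5 = -2 + 20 = 18$)
$m{\left(v \right)} = \left(137 + v\right) \left(v + \frac{1}{94 + v}\right)$ ($m{\left(v \right)} = \left(v + \frac{1}{94 + v}\right) \left(137 + v\right) = \left(137 + v\right) \left(v + \frac{1}{94 + v}\right)$)
$16918 - m{\left(s{\left(5,-11 \right)} \right)} = 16918 - \frac{137 + 18^{3} + 231 \cdot 18^{2} + 12879 \cdot 18}{94 + 18} = 16918 - \frac{137 + 5832 + 231 \cdot 324 + 231822}{112} = 16918 - \frac{137 + 5832 + 74844 + 231822}{112} = 16918 - \frac{1}{112} \cdot 312635 = 16918 - \frac{312635}{112} = \frac{1582181}{112}$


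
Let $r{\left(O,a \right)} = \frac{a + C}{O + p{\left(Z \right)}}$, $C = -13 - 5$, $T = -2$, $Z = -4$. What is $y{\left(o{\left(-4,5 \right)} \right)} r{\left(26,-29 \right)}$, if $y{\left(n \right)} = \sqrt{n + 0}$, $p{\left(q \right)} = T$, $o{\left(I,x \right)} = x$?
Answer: $- \frac{47 \sqrt{5}}{24} \approx -4.379$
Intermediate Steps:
$p{\left(q \right)} = -2$
$y{\left(n \right)} = \sqrt{n}$
$C = -18$
$r{\left(O,a \right)} = \frac{-18 + a}{-2 + O}$ ($r{\left(O,a \right)} = \frac{a - 18}{O - 2} = \frac{-18 + a}{-2 + O}$)
$y{\left(o{\left(-4,5 \right)} \right)} r{\left(26,-29 \right)} = \sqrt{5} \frac{-18 - 29}{-2 + 26} = \sqrt{5} \cdot \frac{1}{24} \left(-47\right) = \sqrt{5} \left(- \frac{47}{24}\right) = - \frac{47 \sqrt{5}}{24}$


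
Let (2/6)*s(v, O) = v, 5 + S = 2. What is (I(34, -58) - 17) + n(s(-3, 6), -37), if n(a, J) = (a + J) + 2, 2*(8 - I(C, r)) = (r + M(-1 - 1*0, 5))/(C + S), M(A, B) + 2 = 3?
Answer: -3229/62 ≈ -52.081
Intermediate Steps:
M(A, B) = 1 (M(A, B) = -2 + 3 = 1)
S = -3 (S = -5 + 2 = -3)
s(v, O) = 3*v
I(C, r) = 8 - (1 + r)/(2*(-3 + C)) (I(C, r) = 8 - (r + 1)/(2*(C - 3)) = 8 - (1 + r)/(2*(-3 + C)))
n(a, J) = 2 + J + a (n(a, J) = (J + a) + 2 = 2 + J + a)
(I(34, -58) - 17) + n(s(-3, 6), -37) = ((-49 - 1*(-58) + 16*34)/(2*(-3 + 34)) - 17) + (2 - 37 + 3*(-3)) = ((½)*(-49 + 58 + 544)/31 - 17) + (2 - 37 - 9) = ((½)*(1/31)*553 - 17) - 44 = (553/62 - 17) - 44 = -501/62 - 44 = -3229/62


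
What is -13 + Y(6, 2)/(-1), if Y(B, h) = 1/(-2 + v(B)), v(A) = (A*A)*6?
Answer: -2783/214 ≈ -13.005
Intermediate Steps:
v(A) = 6*A**2 (v(A) = A**2*6 = 6*A**2)
Y(B, h) = 1/(-2 + 6*B**2)
-13 + Y(6, 2)/(-1) = -13 + (1/(2*(-1 + 3*6**2)))/(-1) = -13 + (1/(2*(-1 + 3*36)))*(-1) = -13 + (1/(2*(-1 + 108)))*(-1) = -13 + ((1/2)/107)*(-1) = -13 + ((1/2)*(1/107))*(-1) = -13 + (1/214)*(-1) = -13 - 1/214 = -2783/214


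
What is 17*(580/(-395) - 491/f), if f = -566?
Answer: -456739/44714 ≈ -10.215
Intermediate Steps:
17*(580/(-395) - 491/f) = 17*(580/(-395) - 491/(-566)) = 17*(580*(-1/395) - 491*(-1/566)) = 17*(-116/79 + 491/566) = 17*(-26867/44714) = -456739/44714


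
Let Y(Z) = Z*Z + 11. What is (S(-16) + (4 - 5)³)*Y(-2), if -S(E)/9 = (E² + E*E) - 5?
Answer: -68460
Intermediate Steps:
Y(Z) = 11 + Z² (Y(Z) = Z² + 11 = 11 + Z²)
S(E) = 45 - 18*E² (S(E) = -9*((E² + E*E) - 5) = -9*((E² + E²) - 5) = -9*(2*E² - 5) = -9*(-5 + 2*E²) = 45 - 18*E²)
(S(-16) + (4 - 5)³)*Y(-2) = ((45 - 18*(-16)²) + (4 - 5)³)*(11 + (-2)²) = ((45 - 18*256) + (-1)³)*(11 + 4) = ((45 - 4608) - 1)*15 = (-4563 - 1)*15 = -4564*15 = -68460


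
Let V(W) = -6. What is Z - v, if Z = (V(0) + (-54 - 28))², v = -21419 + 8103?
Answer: 21060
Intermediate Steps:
v = -13316
Z = 7744 (Z = (-6 + (-54 - 28))² = (-6 - 82)² = (-88)² = 7744)
Z - v = 7744 - 1*(-13316) = 7744 + 13316 = 21060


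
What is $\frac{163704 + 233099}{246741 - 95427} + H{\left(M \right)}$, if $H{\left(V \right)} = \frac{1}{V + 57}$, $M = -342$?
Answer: $\frac{37645847}{14374830} \approx 2.6189$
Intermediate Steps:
$H{\left(V \right)} = \frac{1}{57 + V}$
$\frac{163704 + 233099}{246741 - 95427} + H{\left(M \right)} = \frac{163704 + 233099}{246741 - 95427} + \frac{1}{57 - 342} = \frac{396803}{151314} + \frac{1}{-285} = 396803 \cdot \frac{1}{151314} - \frac{1}{285} = \frac{396803}{151314} - \frac{1}{285} = \frac{37645847}{14374830}$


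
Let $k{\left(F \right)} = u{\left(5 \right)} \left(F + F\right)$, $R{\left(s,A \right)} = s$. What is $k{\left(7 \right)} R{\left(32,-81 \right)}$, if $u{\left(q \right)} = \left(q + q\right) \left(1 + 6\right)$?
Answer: $31360$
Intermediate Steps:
$u{\left(q \right)} = 14 q$ ($u{\left(q \right)} = 2 q 7 = 14 q$)
$k{\left(F \right)} = 140 F$ ($k{\left(F \right)} = 14 \cdot 5 \left(F + F\right) = 70 \cdot 2 F = 140 F$)
$k{\left(7 \right)} R{\left(32,-81 \right)} = 140 \cdot 7 \cdot 32 = 980 \cdot 32 = 31360$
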